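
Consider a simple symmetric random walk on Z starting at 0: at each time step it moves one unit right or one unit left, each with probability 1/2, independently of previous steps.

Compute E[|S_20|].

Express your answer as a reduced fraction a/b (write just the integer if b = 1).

Answer: 230945/65536

Derivation:
S_20 takes values m ≡ 0 (mod 2) with |m| ≤ 20; P(S_20=m) = C(20,(20+m)/2)/2^20.
Total paths: 2^20 = 1048576
Distribution: P(S=-20)=1/1048576, P(S=-18)=20/1048576, P(S=-16)=190/1048576, P(S=-14)=1140/1048576, P(S=-12)=4845/1048576, P(S=-10)=15504/1048576, P(S=-8)=38760/1048576, P(S=-6)=77520/1048576, P(S=-4)=125970/1048576, P(S=-2)=167960/1048576, P(S=0)=184756/1048576, P(S=2)=167960/1048576, P(S=4)=125970/1048576, P(S=6)=77520/1048576, P(S=8)=38760/1048576, P(S=10)=15504/1048576, P(S=12)=4845/1048576, P(S=14)=1140/1048576, P(S=16)=190/1048576, P(S=18)=20/1048576, P(S=20)=1/1048576
E[|S_20|] = Σ_m |m|·P(S_20=m) = 3695120/1048576 = 230945/65536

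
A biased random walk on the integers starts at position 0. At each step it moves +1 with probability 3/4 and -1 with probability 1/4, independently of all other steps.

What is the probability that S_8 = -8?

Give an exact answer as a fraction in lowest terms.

To reach position -8 after 8 steps: need 0 steps of +1 and 8 steps of -1.
Number of such sequences: C(8,0) = 1
Each has probability (3/4)^0 · (1/4)^8 = 1/65536
P = 1 · 1/65536 = 1/65536

Answer: 1/65536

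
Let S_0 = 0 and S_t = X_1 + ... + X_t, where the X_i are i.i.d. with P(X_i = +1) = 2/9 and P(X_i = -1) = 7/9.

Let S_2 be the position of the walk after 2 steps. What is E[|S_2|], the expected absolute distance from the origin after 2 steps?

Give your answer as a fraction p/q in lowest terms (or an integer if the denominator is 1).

S_2 takes values m ≡ 0 (mod 2) with |m| ≤ 2; P(S_2=m) = C(2,(2+m)/2) · (2/9)^((2+m)/2) · (7/9)^((2-m)/2).
Distribution: P(S=-2)=49/81, P(S=0)=28/81, P(S=2)=4/81
E[|S_2|] = Σ_m |m|·P(S_2=m) = 106/81

Answer: 106/81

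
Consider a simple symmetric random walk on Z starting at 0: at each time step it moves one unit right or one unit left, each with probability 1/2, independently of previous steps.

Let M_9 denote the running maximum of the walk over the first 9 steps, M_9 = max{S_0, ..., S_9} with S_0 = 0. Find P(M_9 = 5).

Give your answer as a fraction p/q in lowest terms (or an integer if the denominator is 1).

Answer: 9/128

Derivation:
Let M_9 = max(S_0,...,S_9). Use the reflection principle: for j ≥ 1, #{paths with M_9 ≥ j} = #{S_9 ≥ j} + #{S_9 ≥ j+1}.
By reflection, #{M_9 ≥ 5} = #{S_9 ≥ 5} + #{S_9 ≥ 6} = 46 + 10 = 56.
#{M_9 ≥ 6} = #{S_9 ≥ 6} + #{S_9 ≥ 7} = 10 + 10 = 20.
#{M_9 = 5} = 56 - 20 = 36.
P(M_9 = 5) = 36/512 = 9/128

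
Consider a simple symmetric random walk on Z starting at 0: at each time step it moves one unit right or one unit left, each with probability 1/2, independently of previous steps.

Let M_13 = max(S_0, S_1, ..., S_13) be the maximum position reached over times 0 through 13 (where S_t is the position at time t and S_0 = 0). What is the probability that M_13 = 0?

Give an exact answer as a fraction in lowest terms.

Let M_13 = max(S_0,...,S_13). Use the reflection principle: for j ≥ 1, #{paths with M_13 ≥ j} = #{S_13 ≥ j} + #{S_13 ≥ j+1}.
P(M_13 ≥ 0) = 1 since S_0 = 0, so #{M_13 ≥ 0} = 8192.
#{M_13 ≥ 1} = #{S_13 ≥ 1} + #{S_13 ≥ 2} = 4096 + 2380 = 6476.
#{M_13 = 0} = 8192 - 6476 = 1716.
P(M_13 = 0) = 1716/8192 = 429/2048

Answer: 429/2048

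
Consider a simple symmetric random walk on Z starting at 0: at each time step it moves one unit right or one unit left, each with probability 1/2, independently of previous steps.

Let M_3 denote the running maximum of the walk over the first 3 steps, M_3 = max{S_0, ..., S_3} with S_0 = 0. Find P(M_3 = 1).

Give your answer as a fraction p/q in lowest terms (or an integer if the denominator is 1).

Answer: 3/8

Derivation:
Let M_3 = max(S_0,...,S_3). Use the reflection principle: for j ≥ 1, #{paths with M_3 ≥ j} = #{S_3 ≥ j} + #{S_3 ≥ j+1}.
By reflection, #{M_3 ≥ 1} = #{S_3 ≥ 1} + #{S_3 ≥ 2} = 4 + 1 = 5.
#{M_3 ≥ 2} = #{S_3 ≥ 2} + #{S_3 ≥ 3} = 1 + 1 = 2.
#{M_3 = 1} = 5 - 2 = 3.
P(M_3 = 1) = 3/8 = 3/8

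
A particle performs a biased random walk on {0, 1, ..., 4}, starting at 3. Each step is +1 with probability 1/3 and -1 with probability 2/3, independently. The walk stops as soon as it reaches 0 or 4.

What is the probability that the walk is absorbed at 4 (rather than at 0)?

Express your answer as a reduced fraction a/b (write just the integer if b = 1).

Biased walk: p = 1/3, q = 2/3, r = q/p = 2
Gambler's ruin: P(hit 4 before 0 | start at 3) = (1 - r^a)/(1 - r^N)
r^3 = 8; r^4 = 16
P = (1 - 8) / (1 - 16) = -7 / -15 = 7/15

Answer: 7/15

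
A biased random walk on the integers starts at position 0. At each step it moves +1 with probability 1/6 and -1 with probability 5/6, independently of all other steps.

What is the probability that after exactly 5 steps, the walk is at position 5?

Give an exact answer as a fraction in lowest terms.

To reach position 5 after 5 steps: need 5 steps of +1 and 0 steps of -1.
Number of such sequences: C(5,5) = 1
Each has probability (1/6)^5 · (5/6)^0 = 1/7776
P = 1 · 1/7776 = 1/7776

Answer: 1/7776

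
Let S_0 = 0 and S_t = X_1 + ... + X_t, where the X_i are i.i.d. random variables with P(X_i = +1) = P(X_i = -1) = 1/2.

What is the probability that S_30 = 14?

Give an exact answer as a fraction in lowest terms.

Answer: 5852925/1073741824

Derivation:
To reach position 14 after 30 steps: need 22 steps of +1 and 8 of -1.
Favorable paths: C(30,22) = 5852925
Total paths: 2^30 = 1073741824
P = 5852925/1073741824 = 5852925/1073741824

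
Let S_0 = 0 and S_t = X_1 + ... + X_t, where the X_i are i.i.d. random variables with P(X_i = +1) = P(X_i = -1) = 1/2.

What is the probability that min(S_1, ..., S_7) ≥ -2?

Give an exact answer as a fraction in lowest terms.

Answer: 91/128

Derivation:
Let f(t,s) = #length-t paths at position s with S_1..S_t all ≥ -2.
f(t,s) = f(t-1,s-1) + f(t-1,s+1) for s ≥ -2; f(t,s) = 0 for s < -2.
t=0: f(0,0)=1
t=1: f(1,-1)=1 f(1,1)=1
t=2: f(2,-2)=1 f(2,0)=2 f(2,2)=1
t=3: f(3,-1)=3 f(3,1)=3 f(3,3)=1
t=4: f(4,-2)=3 f(4,0)=6 f(4,2)=4 f(4,4)=1
t=5: f(5,-1)=9 f(5,1)=10 f(5,3)=5 f(5,5)=1
t=6: f(6,-2)=9 f(6,0)=19 f(6,2)=15 f(6,4)=6 f(6,6)=1
t=7: f(7,-1)=28 f(7,1)=34 f(7,3)=21 f(7,5)=7 f(7,7)=1
Σ_s f(7,s) = 91
P = 91/128 = 91/128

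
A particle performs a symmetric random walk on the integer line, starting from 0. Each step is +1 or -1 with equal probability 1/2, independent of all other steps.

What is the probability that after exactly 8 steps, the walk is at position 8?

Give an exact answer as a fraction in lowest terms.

Answer: 1/256

Derivation:
To reach position 8 after 8 steps: need 8 steps of +1 and 0 of -1.
Favorable paths: C(8,8) = 1
Total paths: 2^8 = 256
P = 1/256 = 1/256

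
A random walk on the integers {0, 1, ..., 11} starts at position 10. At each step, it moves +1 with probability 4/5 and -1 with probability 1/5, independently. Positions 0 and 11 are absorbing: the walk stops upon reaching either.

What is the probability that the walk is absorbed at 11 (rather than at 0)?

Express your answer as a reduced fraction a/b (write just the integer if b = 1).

Answer: 1398100/1398101

Derivation:
Biased walk: p = 4/5, q = 1/5, r = q/p = 1/4
Gambler's ruin: P(hit 11 before 0 | start at 10) = (1 - r^a)/(1 - r^N)
r^10 = 1/1048576; r^11 = 1/4194304
P = (1 - 1/1048576) / (1 - 1/4194304) = 1048575/1048576 / 4194303/4194304 = 1398100/1398101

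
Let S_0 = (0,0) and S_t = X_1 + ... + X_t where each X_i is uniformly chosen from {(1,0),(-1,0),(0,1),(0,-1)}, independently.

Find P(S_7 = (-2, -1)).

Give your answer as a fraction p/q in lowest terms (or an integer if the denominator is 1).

Let h be the number of horizontal steps (so 7-h are vertical). To end at (-2,-1) need (h-2)/2 right-steps and ((7-h)-1)/2 up-steps.
Sum over h with 2 ≤ h ≤ 6, h ≡ 0 (mod 2), 7-h ≡ 1 (mod 2):
h=2: C(7,2)·C(2,0)·C(5,2) = 21·1·10 = 210
h=4: C(7,4)·C(4,1)·C(3,1) = 35·4·3 = 420
h=6: C(7,6)·C(6,2)·C(1,0) = 7·15·1 = 105
Total favorable: 735
Total paths: 4^7 = 16384
P = 735/16384 = 735/16384

Answer: 735/16384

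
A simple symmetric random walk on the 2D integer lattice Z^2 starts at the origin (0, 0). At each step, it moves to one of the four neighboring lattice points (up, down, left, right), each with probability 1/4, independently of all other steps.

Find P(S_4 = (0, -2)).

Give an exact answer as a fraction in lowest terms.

Answer: 1/16

Derivation:
Let h be the number of horizontal steps (so 4-h are vertical). To end at (0,-2) need (h+0)/2 right-steps and ((4-h)-2)/2 up-steps.
Sum over h with 0 ≤ h ≤ 2, h ≡ 0 (mod 2), 4-h ≡ 0 (mod 2):
h=0: C(4,0)·C(0,0)·C(4,1) = 1·1·4 = 4
h=2: C(4,2)·C(2,1)·C(2,0) = 6·2·1 = 12
Total favorable: 16
Total paths: 4^4 = 256
P = 16/256 = 1/16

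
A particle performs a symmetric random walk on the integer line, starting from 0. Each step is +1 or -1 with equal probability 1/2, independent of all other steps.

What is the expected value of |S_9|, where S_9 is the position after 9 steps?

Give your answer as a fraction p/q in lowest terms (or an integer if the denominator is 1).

S_9 takes values m ≡ 1 (mod 2) with |m| ≤ 9; P(S_9=m) = C(9,(9+m)/2)/2^9.
Total paths: 2^9 = 512
Distribution: P(S=-9)=1/512, P(S=-7)=9/512, P(S=-5)=36/512, P(S=-3)=84/512, P(S=-1)=126/512, P(S=1)=126/512, P(S=3)=84/512, P(S=5)=36/512, P(S=7)=9/512, P(S=9)=1/512
E[|S_9|] = Σ_m |m|·P(S_9=m) = 1260/512 = 315/128

Answer: 315/128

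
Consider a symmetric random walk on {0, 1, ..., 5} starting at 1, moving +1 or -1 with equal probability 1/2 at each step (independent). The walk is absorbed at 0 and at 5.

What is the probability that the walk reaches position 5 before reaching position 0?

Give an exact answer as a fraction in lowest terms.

Answer: 1/5

Derivation:
Symmetric walk (p = 1/2): the harmonic-function argument gives P(hit 5 before 0 | start at 1) = a/N.
P = 1/5 = 1/5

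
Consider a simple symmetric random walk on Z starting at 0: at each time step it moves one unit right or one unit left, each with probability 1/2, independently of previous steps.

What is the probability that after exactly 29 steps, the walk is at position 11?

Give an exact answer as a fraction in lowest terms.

Answer: 10015005/536870912

Derivation:
To reach position 11 after 29 steps: need 20 steps of +1 and 9 of -1.
Favorable paths: C(29,20) = 10015005
Total paths: 2^29 = 536870912
P = 10015005/536870912 = 10015005/536870912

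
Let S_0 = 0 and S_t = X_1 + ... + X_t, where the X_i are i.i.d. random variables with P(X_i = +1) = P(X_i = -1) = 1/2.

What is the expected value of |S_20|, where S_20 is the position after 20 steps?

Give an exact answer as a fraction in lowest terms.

Answer: 230945/65536

Derivation:
S_20 takes values m ≡ 0 (mod 2) with |m| ≤ 20; P(S_20=m) = C(20,(20+m)/2)/2^20.
Total paths: 2^20 = 1048576
Distribution: P(S=-20)=1/1048576, P(S=-18)=20/1048576, P(S=-16)=190/1048576, P(S=-14)=1140/1048576, P(S=-12)=4845/1048576, P(S=-10)=15504/1048576, P(S=-8)=38760/1048576, P(S=-6)=77520/1048576, P(S=-4)=125970/1048576, P(S=-2)=167960/1048576, P(S=0)=184756/1048576, P(S=2)=167960/1048576, P(S=4)=125970/1048576, P(S=6)=77520/1048576, P(S=8)=38760/1048576, P(S=10)=15504/1048576, P(S=12)=4845/1048576, P(S=14)=1140/1048576, P(S=16)=190/1048576, P(S=18)=20/1048576, P(S=20)=1/1048576
E[|S_20|] = Σ_m |m|·P(S_20=m) = 3695120/1048576 = 230945/65536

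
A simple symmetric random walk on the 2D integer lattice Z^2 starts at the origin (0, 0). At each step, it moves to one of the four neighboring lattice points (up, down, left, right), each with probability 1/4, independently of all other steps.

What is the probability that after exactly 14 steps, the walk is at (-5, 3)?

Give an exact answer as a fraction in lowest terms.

Answer: 273273/67108864

Derivation:
Let h be the number of horizontal steps (so 14-h are vertical). To end at (-5,3) need (h-5)/2 right-steps and ((14-h)+3)/2 up-steps.
Sum over h with 5 ≤ h ≤ 11, h ≡ 1 (mod 2), 14-h ≡ 1 (mod 2):
h=5: C(14,5)·C(5,0)·C(9,6) = 2002·1·84 = 168168
h=7: C(14,7)·C(7,1)·C(7,5) = 3432·7·21 = 504504
h=9: C(14,9)·C(9,2)·C(5,4) = 2002·36·5 = 360360
h=11: C(14,11)·C(11,3)·C(3,3) = 364·165·1 = 60060
Total favorable: 1093092
Total paths: 4^14 = 268435456
P = 1093092/268435456 = 273273/67108864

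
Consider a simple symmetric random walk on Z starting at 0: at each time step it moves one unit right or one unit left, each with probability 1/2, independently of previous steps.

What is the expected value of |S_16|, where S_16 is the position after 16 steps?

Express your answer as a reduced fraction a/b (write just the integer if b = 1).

S_16 takes values m ≡ 0 (mod 2) with |m| ≤ 16; P(S_16=m) = C(16,(16+m)/2)/2^16.
Total paths: 2^16 = 65536
Distribution: P(S=-16)=1/65536, P(S=-14)=16/65536, P(S=-12)=120/65536, P(S=-10)=560/65536, P(S=-8)=1820/65536, P(S=-6)=4368/65536, P(S=-4)=8008/65536, P(S=-2)=11440/65536, P(S=0)=12870/65536, P(S=2)=11440/65536, P(S=4)=8008/65536, P(S=6)=4368/65536, P(S=8)=1820/65536, P(S=10)=560/65536, P(S=12)=120/65536, P(S=14)=16/65536, P(S=16)=1/65536
E[|S_16|] = Σ_m |m|·P(S_16=m) = 205920/65536 = 6435/2048

Answer: 6435/2048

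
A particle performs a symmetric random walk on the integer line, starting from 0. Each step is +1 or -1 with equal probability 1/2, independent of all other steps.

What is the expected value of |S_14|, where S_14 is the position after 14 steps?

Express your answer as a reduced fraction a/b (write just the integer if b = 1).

Answer: 3003/1024

Derivation:
S_14 takes values m ≡ 0 (mod 2) with |m| ≤ 14; P(S_14=m) = C(14,(14+m)/2)/2^14.
Total paths: 2^14 = 16384
Distribution: P(S=-14)=1/16384, P(S=-12)=14/16384, P(S=-10)=91/16384, P(S=-8)=364/16384, P(S=-6)=1001/16384, P(S=-4)=2002/16384, P(S=-2)=3003/16384, P(S=0)=3432/16384, P(S=2)=3003/16384, P(S=4)=2002/16384, P(S=6)=1001/16384, P(S=8)=364/16384, P(S=10)=91/16384, P(S=12)=14/16384, P(S=14)=1/16384
E[|S_14|] = Σ_m |m|·P(S_14=m) = 48048/16384 = 3003/1024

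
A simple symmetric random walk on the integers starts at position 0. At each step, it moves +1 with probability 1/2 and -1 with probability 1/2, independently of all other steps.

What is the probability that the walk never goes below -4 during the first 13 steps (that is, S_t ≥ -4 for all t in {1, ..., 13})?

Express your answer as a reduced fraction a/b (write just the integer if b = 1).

Answer: 6721/8192

Derivation:
Let f(t,s) = #length-t paths at position s with S_1..S_t all ≥ -4.
f(t,s) = f(t-1,s-1) + f(t-1,s+1) for s ≥ -4; f(t,s) = 0 for s < -4.
t=0: f(0,0)=1
t=1: f(1,-1)=1 f(1,1)=1
t=2: f(2,-2)=1 f(2,0)=2 f(2,2)=1
t=3: f(3,-3)=1 f(3,-1)=3 f(3,1)=3 f(3,3)=1
t=4: f(4,-4)=1 f(4,-2)=4 f(4,0)=6 f(4,2)=4 f(4,4)=1
t=5: f(5,-3)=5 f(5,-1)=10 f(5,1)=10 f(5,3)=5 f(5,5)=1
t=6: f(6,-4)=5 f(6,-2)=15 f(6,0)=20 f(6,2)=15 f(6,4)=6 f(6,6)=1
t=7: f(7,-3)=20 f(7,-1)=35 f(7,1)=35 f(7,3)=21 f(7,5)=7 f(7,7)=1
t=8: f(8,-4)=20 f(8,-2)=55 f(8,0)=70 f(8,2)=56 f(8,4)=28 f(8,6)=8 f(8,8)=1
t=9: f(9,-3)=75 f(9,-1)=125 f(9,1)=126 f(9,3)=84 f(9,5)=36 f(9,7)=9 f(9,9)=1
t=10: f(10,-4)=75 f(10,-2)=200 f(10,0)=251 f(10,2)=210 f(10,4)=120 f(10,6)=45 f(10,8)=10 f(10,10)=1
t=11: f(11,-3)=275 f(11,-1)=451 f(11,1)=461 f(11,3)=330 f(11,5)=165 f(11,7)=55 f(11,9)=11 f(11,11)=1
t=12: f(12,-4)=275 f(12,-2)=726 f(12,0)=912 f(12,2)=791 f(12,4)=495 f(12,6)=220 f(12,8)=66 f(12,10)=12 f(12,12)=1
t=13: f(13,-3)=1001 f(13,-1)=1638 f(13,1)=1703 f(13,3)=1286 f(13,5)=715 f(13,7)=286 f(13,9)=78 f(13,11)=13 f(13,13)=1
Σ_s f(13,s) = 6721
P = 6721/8192 = 6721/8192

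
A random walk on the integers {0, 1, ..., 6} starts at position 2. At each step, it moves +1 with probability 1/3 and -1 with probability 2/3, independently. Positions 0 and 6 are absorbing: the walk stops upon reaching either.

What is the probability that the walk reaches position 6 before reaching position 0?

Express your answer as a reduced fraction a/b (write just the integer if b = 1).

Answer: 1/21

Derivation:
Biased walk: p = 1/3, q = 2/3, r = q/p = 2
Gambler's ruin: P(hit 6 before 0 | start at 2) = (1 - r^a)/(1 - r^N)
r^2 = 4; r^6 = 64
P = (1 - 4) / (1 - 64) = -3 / -63 = 1/21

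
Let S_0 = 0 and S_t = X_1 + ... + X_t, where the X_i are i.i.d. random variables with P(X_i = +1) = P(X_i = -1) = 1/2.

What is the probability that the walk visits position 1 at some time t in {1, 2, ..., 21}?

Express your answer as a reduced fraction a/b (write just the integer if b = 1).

Answer: 436109/524288

Derivation:
Count via complement. Let g(t,s) = #length-t paths at position s with S_1..S_t all ≠ 1.
g(t,s) = g(t-1,s-1) + g(t-1,s+1) for s ≠ 1; g(t,1) = 0.
t=0: g(0,0)=1
t=1: g(1,-1)=1
t=2: g(2,-2)=1 g(2,0)=1
t=3: g(3,-3)=1 g(3,-1)=2
t=4: g(4,-4)=1 g(4,-2)=3 g(4,0)=2
t=5: g(5,-5)=1 g(5,-3)=4 g(5,-1)=5
t=6: g(6,-6)=1 g(6,-4)=5 g(6,-2)=9 g(6,0)=5
t=7: g(7,-7)=1 g(7,-5)=6 g(7,-3)=14 g(7,-1)=14
t=8: g(8,-8)=1 g(8,-6)=7 g(8,-4)=20 g(8,-2)=28 g(8,0)=14
t=9: g(9,-9)=1 g(9,-7)=8 g(9,-5)=27 g(9,-3)=48 g(9,-1)=42
t=10: g(10,-10)=1 g(10,-8)=9 g(10,-6)=35 g(10,-4)=75 g(10,-2)=90 g(10,0)=42
t=11: g(11,-11)=1 g(11,-9)=10 g(11,-7)=44 g(11,-5)=110 g(11,-3)=165 g(11,-1)=132
t=12: g(12,-12)=1 g(12,-10)=11 g(12,-8)=54 g(12,-6)=154 g(12,-4)=275 g(12,-2)=297 g(12,0)=132
t=13: g(13,-13)=1 g(13,-11)=12 g(13,-9)=65 g(13,-7)=208 g(13,-5)=429 g(13,-3)=572 g(13,-1)=429
t=14: g(14,-14)=1 g(14,-12)=13 g(14,-10)=77 g(14,-8)=273 g(14,-6)=637 g(14,-4)=1001 g(14,-2)=1001 g(14,0)=429
t=15: g(15,-15)=1 g(15,-13)=14 g(15,-11)=90 g(15,-9)=350 g(15,-7)=910 g(15,-5)=1638 g(15,-3)=2002 g(15,-1)=1430
t=16: g(16,-16)=1 g(16,-14)=15 g(16,-12)=104 g(16,-10)=440 g(16,-8)=1260 g(16,-6)=2548 g(16,-4)=3640 g(16,-2)=3432 g(16,0)=1430
t=17: g(17,-17)=1 g(17,-15)=16 g(17,-13)=119 g(17,-11)=544 g(17,-9)=1700 g(17,-7)=3808 g(17,-5)=6188 g(17,-3)=7072 g(17,-1)=4862
t=18: g(18,-18)=1 g(18,-16)=17 g(18,-14)=135 g(18,-12)=663 g(18,-10)=2244 g(18,-8)=5508 g(18,-6)=9996 g(18,-4)=13260 g(18,-2)=11934 g(18,0)=4862
t=19: g(19,-19)=1 g(19,-17)=18 g(19,-15)=152 g(19,-13)=798 g(19,-11)=2907 g(19,-9)=7752 g(19,-7)=15504 g(19,-5)=23256 g(19,-3)=25194 g(19,-1)=16796
t=20: g(20,-20)=1 g(20,-18)=19 g(20,-16)=170 g(20,-14)=950 g(20,-12)=3705 g(20,-10)=10659 g(20,-8)=23256 g(20,-6)=38760 g(20,-4)=48450 g(20,-2)=41990 g(20,0)=16796
t=21: g(21,-21)=1 g(21,-19)=20 g(21,-17)=189 g(21,-15)=1120 g(21,-13)=4655 g(21,-11)=14364 g(21,-9)=33915 g(21,-7)=62016 g(21,-5)=87210 g(21,-3)=90440 g(21,-1)=58786
Paths never hitting 1: Σ_s g(21,s) = 352716
Paths hitting 1: 2^21 - 352716 = 1744436
P = 1744436/2097152 = 436109/524288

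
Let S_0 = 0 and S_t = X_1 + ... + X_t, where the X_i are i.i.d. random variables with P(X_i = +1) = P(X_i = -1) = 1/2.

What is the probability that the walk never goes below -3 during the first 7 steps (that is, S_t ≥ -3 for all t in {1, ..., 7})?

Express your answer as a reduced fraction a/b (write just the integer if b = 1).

Let f(t,s) = #length-t paths at position s with S_1..S_t all ≥ -3.
f(t,s) = f(t-1,s-1) + f(t-1,s+1) for s ≥ -3; f(t,s) = 0 for s < -3.
t=0: f(0,0)=1
t=1: f(1,-1)=1 f(1,1)=1
t=2: f(2,-2)=1 f(2,0)=2 f(2,2)=1
t=3: f(3,-3)=1 f(3,-1)=3 f(3,1)=3 f(3,3)=1
t=4: f(4,-2)=4 f(4,0)=6 f(4,2)=4 f(4,4)=1
t=5: f(5,-3)=4 f(5,-1)=10 f(5,1)=10 f(5,3)=5 f(5,5)=1
t=6: f(6,-2)=14 f(6,0)=20 f(6,2)=15 f(6,4)=6 f(6,6)=1
t=7: f(7,-3)=14 f(7,-1)=34 f(7,1)=35 f(7,3)=21 f(7,5)=7 f(7,7)=1
Σ_s f(7,s) = 112
P = 112/128 = 7/8

Answer: 7/8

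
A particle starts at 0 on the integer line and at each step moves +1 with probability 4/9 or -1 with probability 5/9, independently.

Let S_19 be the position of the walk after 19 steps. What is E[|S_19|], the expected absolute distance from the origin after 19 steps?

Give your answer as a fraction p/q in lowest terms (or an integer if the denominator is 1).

Answer: 586743154014928939/150094635296999121

Derivation:
S_19 takes values m ≡ 1 (mod 2) with |m| ≤ 19; P(S_19=m) = C(19,(19+m)/2) · (4/9)^((19+m)/2) · (5/9)^((19-m)/2).
Distribution: P(S=-19)=19073486328125/1350851717672992089, P(S=-17)=289916992187500/1350851717672992089, P(S=-15)=231933593750000/150094635296999121, P(S=-13)=3154296875000000/450283905890997363, P(S=-11)=10093750000000000/450283905890997363, P(S=-9)=8075000000000000/150094635296999121, P(S=-7)=45220000000000000/450283905890997363, P(S=-5)=67184000000000000/450283905890997363, P(S=-3)=26873600000000000/150094635296999121, P(S=-1)=236487680000000000/1350851717672992089, P(S=1)=189190144000000000/1350851717672992089, P(S=3)=13759283200000000/150094635296999121, P(S=5)=22014853120000000/450283905890997363, P(S=7)=9483321344000000/450283905890997363, P(S=9)=1083808153600000/150094635296999121, P(S=11)=867046522880000/450283905890997363, P(S=13)=173409304576000/450283905890997363, P(S=15)=8160437862400/150094635296999121, P(S=17)=6528350289920/1350851717672992089, P(S=19)=274877906944/1350851717672992089
E[|S_19|] = Σ_m |m|·P(S_19=m) = 586743154014928939/150094635296999121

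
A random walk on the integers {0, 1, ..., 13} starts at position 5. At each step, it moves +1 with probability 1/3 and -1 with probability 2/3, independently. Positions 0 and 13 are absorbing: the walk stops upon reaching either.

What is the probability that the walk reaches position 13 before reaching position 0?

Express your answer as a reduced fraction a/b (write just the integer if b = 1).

Answer: 31/8191

Derivation:
Biased walk: p = 1/3, q = 2/3, r = q/p = 2
Gambler's ruin: P(hit 13 before 0 | start at 5) = (1 - r^a)/(1 - r^N)
r^5 = 32; r^13 = 8192
P = (1 - 32) / (1 - 8192) = -31 / -8191 = 31/8191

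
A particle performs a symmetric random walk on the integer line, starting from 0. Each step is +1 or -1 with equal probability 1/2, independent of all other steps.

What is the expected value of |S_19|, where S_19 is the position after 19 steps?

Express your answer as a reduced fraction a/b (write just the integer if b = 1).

S_19 takes values m ≡ 1 (mod 2) with |m| ≤ 19; P(S_19=m) = C(19,(19+m)/2)/2^19.
Total paths: 2^19 = 524288
Distribution: P(S=-19)=1/524288, P(S=-17)=19/524288, P(S=-15)=171/524288, P(S=-13)=969/524288, P(S=-11)=3876/524288, P(S=-9)=11628/524288, P(S=-7)=27132/524288, P(S=-5)=50388/524288, P(S=-3)=75582/524288, P(S=-1)=92378/524288, P(S=1)=92378/524288, P(S=3)=75582/524288, P(S=5)=50388/524288, P(S=7)=27132/524288, P(S=9)=11628/524288, P(S=11)=3876/524288, P(S=13)=969/524288, P(S=15)=171/524288, P(S=17)=19/524288, P(S=19)=1/524288
E[|S_19|] = Σ_m |m|·P(S_19=m) = 1847560/524288 = 230945/65536

Answer: 230945/65536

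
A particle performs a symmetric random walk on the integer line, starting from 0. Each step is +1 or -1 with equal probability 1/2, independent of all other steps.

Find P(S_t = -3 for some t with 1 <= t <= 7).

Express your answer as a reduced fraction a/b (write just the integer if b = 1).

Answer: 37/128

Derivation:
Count via complement. Let g(t,s) = #length-t paths at position s with S_1..S_t all ≠ -3.
g(t,s) = g(t-1,s-1) + g(t-1,s+1) for s ≠ -3; g(t,-3) = 0.
t=0: g(0,0)=1
t=1: g(1,-1)=1 g(1,1)=1
t=2: g(2,-2)=1 g(2,0)=2 g(2,2)=1
t=3: g(3,-1)=3 g(3,1)=3 g(3,3)=1
t=4: g(4,-2)=3 g(4,0)=6 g(4,2)=4 g(4,4)=1
t=5: g(5,-1)=9 g(5,1)=10 g(5,3)=5 g(5,5)=1
t=6: g(6,-2)=9 g(6,0)=19 g(6,2)=15 g(6,4)=6 g(6,6)=1
t=7: g(7,-1)=28 g(7,1)=34 g(7,3)=21 g(7,5)=7 g(7,7)=1
Paths never hitting -3: Σ_s g(7,s) = 91
Paths hitting -3: 2^7 - 91 = 37
P = 37/128 = 37/128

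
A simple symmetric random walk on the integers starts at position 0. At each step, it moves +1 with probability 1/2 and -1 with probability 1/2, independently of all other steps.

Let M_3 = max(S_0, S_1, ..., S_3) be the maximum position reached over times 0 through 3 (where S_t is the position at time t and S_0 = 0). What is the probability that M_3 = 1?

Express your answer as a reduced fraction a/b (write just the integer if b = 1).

Let M_3 = max(S_0,...,S_3). Use the reflection principle: for j ≥ 1, #{paths with M_3 ≥ j} = #{S_3 ≥ j} + #{S_3 ≥ j+1}.
By reflection, #{M_3 ≥ 1} = #{S_3 ≥ 1} + #{S_3 ≥ 2} = 4 + 1 = 5.
#{M_3 ≥ 2} = #{S_3 ≥ 2} + #{S_3 ≥ 3} = 1 + 1 = 2.
#{M_3 = 1} = 5 - 2 = 3.
P(M_3 = 1) = 3/8 = 3/8

Answer: 3/8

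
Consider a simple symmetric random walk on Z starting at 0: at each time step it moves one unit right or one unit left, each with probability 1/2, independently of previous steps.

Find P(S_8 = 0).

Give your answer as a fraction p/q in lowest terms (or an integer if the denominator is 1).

Answer: 35/128

Derivation:
To reach position 0 after 8 steps: need 4 steps of +1 and 4 of -1.
Favorable paths: C(8,4) = 70
Total paths: 2^8 = 256
P = 70/256 = 35/128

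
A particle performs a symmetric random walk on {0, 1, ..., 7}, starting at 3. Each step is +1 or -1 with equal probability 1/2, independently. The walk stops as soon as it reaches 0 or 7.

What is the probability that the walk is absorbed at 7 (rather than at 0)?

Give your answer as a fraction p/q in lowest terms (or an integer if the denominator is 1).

Symmetric walk (p = 1/2): the harmonic-function argument gives P(hit 7 before 0 | start at 3) = a/N.
P = 3/7 = 3/7

Answer: 3/7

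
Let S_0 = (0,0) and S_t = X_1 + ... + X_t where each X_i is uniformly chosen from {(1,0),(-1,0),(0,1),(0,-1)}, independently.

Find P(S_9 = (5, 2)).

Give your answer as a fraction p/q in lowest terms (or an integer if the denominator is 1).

Answer: 189/65536

Derivation:
Let h be the number of horizontal steps (so 9-h are vertical). To end at (5,2) need (h+5)/2 right-steps and ((9-h)+2)/2 up-steps.
Sum over h with 5 ≤ h ≤ 7, h ≡ 1 (mod 2), 9-h ≡ 0 (mod 2):
h=5: C(9,5)·C(5,5)·C(4,3) = 126·1·4 = 504
h=7: C(9,7)·C(7,6)·C(2,2) = 36·7·1 = 252
Total favorable: 756
Total paths: 4^9 = 262144
P = 756/262144 = 189/65536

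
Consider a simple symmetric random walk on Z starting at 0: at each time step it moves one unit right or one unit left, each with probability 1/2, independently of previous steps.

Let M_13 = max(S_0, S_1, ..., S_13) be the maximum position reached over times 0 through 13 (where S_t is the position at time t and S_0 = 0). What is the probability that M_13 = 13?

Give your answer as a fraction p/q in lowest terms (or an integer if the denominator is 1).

Let M_13 = max(S_0,...,S_13). Use the reflection principle: for j ≥ 1, #{paths with M_13 ≥ j} = #{S_13 ≥ j} + #{S_13 ≥ j+1}.
By reflection, #{M_13 ≥ 13} = #{S_13 ≥ 13} + #{S_13 ≥ 14} = 1 + 0 = 1.
#{M_13 ≥ 14} = #{S_13 ≥ 14} + #{S_13 ≥ 15} = 0 + 0 = 0.
#{M_13 = 13} = 1 - 0 = 1.
P(M_13 = 13) = 1/8192 = 1/8192

Answer: 1/8192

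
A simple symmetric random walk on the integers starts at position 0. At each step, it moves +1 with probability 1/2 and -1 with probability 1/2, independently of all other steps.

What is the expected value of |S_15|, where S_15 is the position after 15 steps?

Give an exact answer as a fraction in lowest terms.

Answer: 6435/2048

Derivation:
S_15 takes values m ≡ 1 (mod 2) with |m| ≤ 15; P(S_15=m) = C(15,(15+m)/2)/2^15.
Total paths: 2^15 = 32768
Distribution: P(S=-15)=1/32768, P(S=-13)=15/32768, P(S=-11)=105/32768, P(S=-9)=455/32768, P(S=-7)=1365/32768, P(S=-5)=3003/32768, P(S=-3)=5005/32768, P(S=-1)=6435/32768, P(S=1)=6435/32768, P(S=3)=5005/32768, P(S=5)=3003/32768, P(S=7)=1365/32768, P(S=9)=455/32768, P(S=11)=105/32768, P(S=13)=15/32768, P(S=15)=1/32768
E[|S_15|] = Σ_m |m|·P(S_15=m) = 102960/32768 = 6435/2048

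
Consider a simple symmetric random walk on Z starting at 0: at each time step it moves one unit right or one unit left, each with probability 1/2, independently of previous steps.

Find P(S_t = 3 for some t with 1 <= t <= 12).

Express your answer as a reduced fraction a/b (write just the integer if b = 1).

Answer: 397/1024

Derivation:
Count via complement. Let g(t,s) = #length-t paths at position s with S_1..S_t all ≠ 3.
g(t,s) = g(t-1,s-1) + g(t-1,s+1) for s ≠ 3; g(t,3) = 0.
t=0: g(0,0)=1
t=1: g(1,-1)=1 g(1,1)=1
t=2: g(2,-2)=1 g(2,0)=2 g(2,2)=1
t=3: g(3,-3)=1 g(3,-1)=3 g(3,1)=3
t=4: g(4,-4)=1 g(4,-2)=4 g(4,0)=6 g(4,2)=3
t=5: g(5,-5)=1 g(5,-3)=5 g(5,-1)=10 g(5,1)=9
t=6: g(6,-6)=1 g(6,-4)=6 g(6,-2)=15 g(6,0)=19 g(6,2)=9
t=7: g(7,-7)=1 g(7,-5)=7 g(7,-3)=21 g(7,-1)=34 g(7,1)=28
t=8: g(8,-8)=1 g(8,-6)=8 g(8,-4)=28 g(8,-2)=55 g(8,0)=62 g(8,2)=28
t=9: g(9,-9)=1 g(9,-7)=9 g(9,-5)=36 g(9,-3)=83 g(9,-1)=117 g(9,1)=90
t=10: g(10,-10)=1 g(10,-8)=10 g(10,-6)=45 g(10,-4)=119 g(10,-2)=200 g(10,0)=207 g(10,2)=90
t=11: g(11,-11)=1 g(11,-9)=11 g(11,-7)=55 g(11,-5)=164 g(11,-3)=319 g(11,-1)=407 g(11,1)=297
t=12: g(12,-12)=1 g(12,-10)=12 g(12,-8)=66 g(12,-6)=219 g(12,-4)=483 g(12,-2)=726 g(12,0)=704 g(12,2)=297
Paths never hitting 3: Σ_s g(12,s) = 2508
Paths hitting 3: 2^12 - 2508 = 1588
P = 1588/4096 = 397/1024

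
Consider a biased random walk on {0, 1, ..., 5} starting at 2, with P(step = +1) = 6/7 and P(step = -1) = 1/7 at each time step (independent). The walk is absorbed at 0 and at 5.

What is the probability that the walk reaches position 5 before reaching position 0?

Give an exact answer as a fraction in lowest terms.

Answer: 1512/1555

Derivation:
Biased walk: p = 6/7, q = 1/7, r = q/p = 1/6
Gambler's ruin: P(hit 5 before 0 | start at 2) = (1 - r^a)/(1 - r^N)
r^2 = 1/36; r^5 = 1/7776
P = (1 - 1/36) / (1 - 1/7776) = 35/36 / 7775/7776 = 1512/1555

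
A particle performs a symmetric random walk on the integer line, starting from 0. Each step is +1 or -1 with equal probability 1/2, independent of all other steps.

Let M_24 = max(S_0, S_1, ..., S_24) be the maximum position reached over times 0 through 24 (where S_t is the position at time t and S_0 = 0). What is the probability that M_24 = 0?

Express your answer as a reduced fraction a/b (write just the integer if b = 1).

Answer: 676039/4194304

Derivation:
Let M_24 = max(S_0,...,S_24). Use the reflection principle: for j ≥ 1, #{paths with M_24 ≥ j} = #{S_24 ≥ j} + #{S_24 ≥ j+1}.
P(M_24 ≥ 0) = 1 since S_0 = 0, so #{M_24 ≥ 0} = 16777216.
#{M_24 ≥ 1} = #{S_24 ≥ 1} + #{S_24 ≥ 2} = 7036530 + 7036530 = 14073060.
#{M_24 = 0} = 16777216 - 14073060 = 2704156.
P(M_24 = 0) = 2704156/16777216 = 676039/4194304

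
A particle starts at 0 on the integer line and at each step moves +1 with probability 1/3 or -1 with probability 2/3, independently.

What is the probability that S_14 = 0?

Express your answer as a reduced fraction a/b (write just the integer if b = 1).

Answer: 146432/1594323

Derivation:
To be at 0 after 14 steps: need exactly 7 steps of +1 and 7 of -1.
Number of such sequences: C(14,7) = 3432
Each has probability (1/3)^7 · (2/3)^7 = 128/4782969
P = 3432 · 128/4782969 = 146432/1594323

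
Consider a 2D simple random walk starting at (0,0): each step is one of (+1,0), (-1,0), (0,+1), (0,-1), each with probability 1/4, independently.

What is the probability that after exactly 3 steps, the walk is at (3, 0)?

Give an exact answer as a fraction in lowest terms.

Answer: 1/64

Derivation:
Let h be the number of horizontal steps (so 3-h are vertical). To end at (3,0) need (h+3)/2 right-steps and ((3-h)+0)/2 up-steps.
Sum over h with 3 ≤ h ≤ 3, h ≡ 1 (mod 2), 3-h ≡ 0 (mod 2):
h=3: C(3,3)·C(3,3)·C(0,0) = 1·1·1 = 1
Total favorable: 1
Total paths: 4^3 = 64
P = 1/64 = 1/64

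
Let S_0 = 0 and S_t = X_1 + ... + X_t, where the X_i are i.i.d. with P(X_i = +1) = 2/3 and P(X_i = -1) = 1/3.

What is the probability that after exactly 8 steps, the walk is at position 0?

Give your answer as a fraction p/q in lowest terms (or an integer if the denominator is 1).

To be at 0 after 8 steps: need exactly 4 steps of +1 and 4 of -1.
Number of such sequences: C(8,4) = 70
Each has probability (2/3)^4 · (1/3)^4 = 16/6561
P = 70 · 16/6561 = 1120/6561

Answer: 1120/6561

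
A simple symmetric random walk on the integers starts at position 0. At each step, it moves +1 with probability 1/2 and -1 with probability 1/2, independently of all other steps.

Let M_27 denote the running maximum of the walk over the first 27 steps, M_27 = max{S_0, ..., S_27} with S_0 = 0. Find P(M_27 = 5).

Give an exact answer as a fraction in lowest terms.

Answer: 13037895/134217728

Derivation:
Let M_27 = max(S_0,...,S_27). Use the reflection principle: for j ≥ 1, #{paths with M_27 ≥ j} = #{S_27 ≥ j} + #{S_27 ≥ j+1}.
By reflection, #{M_27 ≥ 5} = #{S_27 ≥ 5} + #{S_27 ≥ 6} = 29666704 + 16628809 = 46295513.
#{M_27 ≥ 6} = #{S_27 ≥ 6} + #{S_27 ≥ 7} = 16628809 + 16628809 = 33257618.
#{M_27 = 5} = 46295513 - 33257618 = 13037895.
P(M_27 = 5) = 13037895/134217728 = 13037895/134217728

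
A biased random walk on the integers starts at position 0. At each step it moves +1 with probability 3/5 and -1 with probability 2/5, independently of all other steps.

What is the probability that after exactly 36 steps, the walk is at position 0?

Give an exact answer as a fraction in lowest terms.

Answer: 36866813913120497467392/582076609134674072265625

Derivation:
To be at 0 after 36 steps: need exactly 18 steps of +1 and 18 of -1.
Number of such sequences: C(36,18) = 9075135300
Each has probability (3/5)^18 · (2/5)^18 = 101559956668416/14551915228366851806640625
P = 9075135300 · 101559956668416/14551915228366851806640625 = 36866813913120497467392/582076609134674072265625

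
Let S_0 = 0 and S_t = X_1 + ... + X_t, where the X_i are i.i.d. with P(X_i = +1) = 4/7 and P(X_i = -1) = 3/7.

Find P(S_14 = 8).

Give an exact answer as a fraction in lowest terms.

Answer: 5888802816/96889010407

Derivation:
To reach position 8 after 14 steps: need 11 steps of +1 and 3 steps of -1.
Number of such sequences: C(14,11) = 364
Each has probability (4/7)^11 · (3/7)^3 = 113246208/678223072849
P = 364 · 113246208/678223072849 = 5888802816/96889010407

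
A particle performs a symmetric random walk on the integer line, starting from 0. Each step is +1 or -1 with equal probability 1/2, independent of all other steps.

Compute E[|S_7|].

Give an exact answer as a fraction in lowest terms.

Answer: 35/16

Derivation:
S_7 takes values m ≡ 1 (mod 2) with |m| ≤ 7; P(S_7=m) = C(7,(7+m)/2)/2^7.
Total paths: 2^7 = 128
Distribution: P(S=-7)=1/128, P(S=-5)=7/128, P(S=-3)=21/128, P(S=-1)=35/128, P(S=1)=35/128, P(S=3)=21/128, P(S=5)=7/128, P(S=7)=1/128
E[|S_7|] = Σ_m |m|·P(S_7=m) = 280/128 = 35/16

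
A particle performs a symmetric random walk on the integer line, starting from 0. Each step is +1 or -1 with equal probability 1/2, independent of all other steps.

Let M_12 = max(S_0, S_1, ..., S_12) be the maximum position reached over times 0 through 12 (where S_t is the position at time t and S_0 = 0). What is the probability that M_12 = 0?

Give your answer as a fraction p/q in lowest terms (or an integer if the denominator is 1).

Answer: 231/1024

Derivation:
Let M_12 = max(S_0,...,S_12). Use the reflection principle: for j ≥ 1, #{paths with M_12 ≥ j} = #{S_12 ≥ j} + #{S_12 ≥ j+1}.
P(M_12 ≥ 0) = 1 since S_0 = 0, so #{M_12 ≥ 0} = 4096.
#{M_12 ≥ 1} = #{S_12 ≥ 1} + #{S_12 ≥ 2} = 1586 + 1586 = 3172.
#{M_12 = 0} = 4096 - 3172 = 924.
P(M_12 = 0) = 924/4096 = 231/1024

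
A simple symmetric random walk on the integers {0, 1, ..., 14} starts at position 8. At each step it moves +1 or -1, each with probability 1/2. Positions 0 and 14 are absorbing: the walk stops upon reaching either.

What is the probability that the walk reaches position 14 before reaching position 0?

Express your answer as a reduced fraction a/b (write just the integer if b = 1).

Answer: 4/7

Derivation:
Symmetric walk (p = 1/2): the harmonic-function argument gives P(hit 14 before 0 | start at 8) = a/N.
P = 8/14 = 4/7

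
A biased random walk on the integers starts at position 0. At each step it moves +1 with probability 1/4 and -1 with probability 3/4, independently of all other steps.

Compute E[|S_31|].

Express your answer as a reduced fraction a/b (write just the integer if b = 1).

Answer: 1117219473235224019/72057594037927936

Derivation:
S_31 takes values m ≡ 1 (mod 2) with |m| ≤ 31; P(S_31=m) = C(31,(31+m)/2) · (1/4)^((31+m)/2) · (3/4)^((31-m)/2).
Distribution: P(S=-31)=617673396283947/4611686018427387904, P(S=-29)=6382625094934119/4611686018427387904, P(S=-27)=31913125474670595/4611686018427387904, P(S=-25)=102831182085049695/4611686018427387904, P(S=-23)=239939424865115955/4611686018427387904, P(S=-21)=431890964757208719/4611686018427387904, P(S=-19)=623842504649301483/4611686018427387904, P(S=-17)=742669648392025575/4611686018427387904, P(S=-15)=742669648392025575/4611686018427387904, P(S=-13)=632644515296910675/4611686018427387904, P(S=-11)=463939311217734495/4611686018427387904, P(S=-9)=295234107138558315/4611686018427387904, P(S=-7)=164018948410310175/4611686018427387904, P(S=-5)=79906667174253675/4611686018427387904, P(S=-3)=34245714503251575/4611686018427387904, P(S=-1)=12937269923450595/4611686018427387904, P(S=1)=4312423307816865/4611686018427387904, P(S=3)=1268359796416725/4611686018427387904, P(S=5)=328834021293225/4611686018427387904, P(S=7)=74997232926525/4611686018427387904, P(S=9)=14999446585305/4611686018427387904, P(S=11)=2618950991085/4611686018427387904, P(S=13)=396810756225/4611686018427387904, P(S=15)=51757924725/4611686018427387904, P(S=17)=5750880525/4611686018427387904, P(S=19)=536748849/4611686018427387904, P(S=21)=41288373/4611686018427387904, P(S=23)=2548665/4611686018427387904, P(S=25)=121365/4611686018427387904, P(S=27)=4185/4611686018427387904, P(S=29)=93/4611686018427387904, P(S=31)=1/4611686018427387904
E[|S_31|] = Σ_m |m|·P(S_31=m) = 1117219473235224019/72057594037927936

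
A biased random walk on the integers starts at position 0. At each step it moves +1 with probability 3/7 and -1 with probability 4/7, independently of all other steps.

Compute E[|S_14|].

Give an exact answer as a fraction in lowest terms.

Answer: 323917844018/96889010407

Derivation:
S_14 takes values m ≡ 0 (mod 2) with |m| ≤ 14; P(S_14=m) = C(14,(14+m)/2) · (3/7)^((14+m)/2) · (4/7)^((14-m)/2).
Distribution: P(S=-14)=268435456/678223072849, P(S=-12)=402653184/96889010407, P(S=-10)=1962934272/96889010407, P(S=-8)=5888802816/96889010407, P(S=-6)=12145655808/96889010407, P(S=-4)=18218483712/96889010407, P(S=-2)=20495794176/96889010407, P(S=0)=122974765056/678223072849, P(S=2)=11528884224/96889010407, P(S=4)=5764442112/96889010407, P(S=6)=2161665792/96889010407, P(S=8)=589545216/96889010407, P(S=10)=110539728/96889010407, P(S=12)=12754584/96889010407, P(S=14)=4782969/678223072849
E[|S_14|] = Σ_m |m|·P(S_14=m) = 323917844018/96889010407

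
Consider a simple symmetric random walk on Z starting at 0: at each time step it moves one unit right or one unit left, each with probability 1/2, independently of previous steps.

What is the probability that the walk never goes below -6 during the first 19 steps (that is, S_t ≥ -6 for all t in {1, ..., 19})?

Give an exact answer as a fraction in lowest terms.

Let f(t,s) = #length-t paths at position s with S_1..S_t all ≥ -6.
f(t,s) = f(t-1,s-1) + f(t-1,s+1) for s ≥ -6; f(t,s) = 0 for s < -6.
t=0: f(0,0)=1
t=1: f(1,-1)=1 f(1,1)=1
t=2: f(2,-2)=1 f(2,0)=2 f(2,2)=1
t=3: f(3,-3)=1 f(3,-1)=3 f(3,1)=3 f(3,3)=1
t=4: f(4,-4)=1 f(4,-2)=4 f(4,0)=6 f(4,2)=4 f(4,4)=1
t=5: f(5,-5)=1 f(5,-3)=5 f(5,-1)=10 f(5,1)=10 f(5,3)=5 f(5,5)=1
t=6: f(6,-6)=1 f(6,-4)=6 f(6,-2)=15 f(6,0)=20 f(6,2)=15 f(6,4)=6 f(6,6)=1
t=7: f(7,-5)=7 f(7,-3)=21 f(7,-1)=35 f(7,1)=35 f(7,3)=21 f(7,5)=7 f(7,7)=1
t=8: f(8,-6)=7 f(8,-4)=28 f(8,-2)=56 f(8,0)=70 f(8,2)=56 f(8,4)=28 f(8,6)=8 f(8,8)=1
t=9: f(9,-5)=35 f(9,-3)=84 f(9,-1)=126 f(9,1)=126 f(9,3)=84 f(9,5)=36 f(9,7)=9 f(9,9)=1
t=10: f(10,-6)=35 f(10,-4)=119 f(10,-2)=210 f(10,0)=252 f(10,2)=210 f(10,4)=120 f(10,6)=45 f(10,8)=10 f(10,10)=1
t=11: f(11,-5)=154 f(11,-3)=329 f(11,-1)=462 f(11,1)=462 f(11,3)=330 f(11,5)=165 f(11,7)=55 f(11,9)=11 f(11,11)=1
t=12: f(12,-6)=154 f(12,-4)=483 f(12,-2)=791 f(12,0)=924 f(12,2)=792 f(12,4)=495 f(12,6)=220 f(12,8)=66 f(12,10)=12 f(12,12)=1
t=13: f(13,-5)=637 f(13,-3)=1274 f(13,-1)=1715 f(13,1)=1716 f(13,3)=1287 f(13,5)=715 f(13,7)=286 f(13,9)=78 f(13,11)=13 f(13,13)=1
t=14: f(14,-6)=637 f(14,-4)=1911 f(14,-2)=2989 f(14,0)=3431 f(14,2)=3003 f(14,4)=2002 f(14,6)=1001 f(14,8)=364 f(14,10)=91 f(14,12)=14 f(14,14)=1
t=15: f(15,-5)=2548 f(15,-3)=4900 f(15,-1)=6420 f(15,1)=6434 f(15,3)=5005 f(15,5)=3003 f(15,7)=1365 f(15,9)=455 f(15,11)=105 f(15,13)=15 f(15,15)=1
t=16: f(16,-6)=2548 f(16,-4)=7448 f(16,-2)=11320 f(16,0)=12854 f(16,2)=11439 f(16,4)=8008 f(16,6)=4368 f(16,8)=1820 f(16,10)=560 f(16,12)=120 f(16,14)=16 f(16,16)=1
t=17: f(17,-5)=9996 f(17,-3)=18768 f(17,-1)=24174 f(17,1)=24293 f(17,3)=19447 f(17,5)=12376 f(17,7)=6188 f(17,9)=2380 f(17,11)=680 f(17,13)=136 f(17,15)=17 f(17,17)=1
t=18: f(18,-6)=9996 f(18,-4)=28764 f(18,-2)=42942 f(18,0)=48467 f(18,2)=43740 f(18,4)=31823 f(18,6)=18564 f(18,8)=8568 f(18,10)=3060 f(18,12)=816 f(18,14)=153 f(18,16)=18 f(18,18)=1
t=19: f(19,-5)=38760 f(19,-3)=71706 f(19,-1)=91409 f(19,1)=92207 f(19,3)=75563 f(19,5)=50387 f(19,7)=27132 f(19,9)=11628 f(19,11)=3876 f(19,13)=969 f(19,15)=171 f(19,17)=19 f(19,19)=1
Σ_s f(19,s) = 463828
P = 463828/524288 = 115957/131072

Answer: 115957/131072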